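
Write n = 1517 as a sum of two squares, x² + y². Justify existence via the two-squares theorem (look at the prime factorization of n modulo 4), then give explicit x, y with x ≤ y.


Step 1: Factor n = 1517 = 37 · 41.
Step 2: Check the mod-4 condition on each prime factor: 37 ≡ 1 (mod 4), exponent 1; 41 ≡ 1 (mod 4), exponent 1.
All primes ≡ 3 (mod 4) appear to even exponent (or don't appear), so by the two-squares theorem n IS expressible as a sum of two squares.
Step 3: Build a representation. Here n = 37 · 41 is a product of primes ≡ 1 (mod 4). Each prime p ≡ 1 (mod 4) is itself a sum of two squares; find a² by testing p − a² for a perfect square:
  37: 37 − 1² = 36 = 6² ⇒ 37 = 1² + 6².
  41: 41 − 1² = 40, 41 − 2² = 37, 41 − 3² = 32, 41 − 4² = 25 = 5² ⇒ 41 = 4² + 5².
  Combine using the Brahmagupta–Fibonacci identity (a² + b²)(c² + d²) = (ac − bd)² + (ad + bc)² = (ac + bd)² + (ad − bc)²:
  37 · 41 = 1517: from (1² + 6²)(4² + 5²), take (1·4 − 6·5, 1·5 + 6·4) = (4 − 30, 5 + 24) = (-26, 29); dropping signs (only squares matter) gives (26, 29); check 26² + 29² = 676 + 841 = 1517 ✓.
Step 4: Order so x ≤ y and verify: 26² + 29² = 676 + 841 = 1517 = n. ✓

n = 1517 = 26² + 29² (one valid representation with x ≤ y).


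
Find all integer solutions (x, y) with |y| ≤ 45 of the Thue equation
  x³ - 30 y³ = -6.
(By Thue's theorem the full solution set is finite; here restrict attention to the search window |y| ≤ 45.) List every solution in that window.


The equation is x³ - 30y³ = -6. For fixed y, x³ = 30·y³ − 6, so a solution requires the RHS to be a perfect cube.
Strategy: iterate y from -45 to 45, compute RHS = 30·y³ − 6, and check whether it is a (positive or negative) perfect cube.
Check small values of y:
  y = 0: RHS = -6 is not a perfect cube.
  y = 1: RHS = 24 is not a perfect cube.
  y = -1: RHS = -36 is not a perfect cube.
  y = 2: RHS = 234 is not a perfect cube.
  y = -2: RHS = -246 is not a perfect cube.
  y = 3: RHS = 804 is not a perfect cube.
  y = -3: RHS = -816 is not a perfect cube.
Continuing the search up to |y| = 45 finds no solutions either.
No (x, y) in the scanned range satisfies the equation.

No integer solutions with |y| ≤ 45.


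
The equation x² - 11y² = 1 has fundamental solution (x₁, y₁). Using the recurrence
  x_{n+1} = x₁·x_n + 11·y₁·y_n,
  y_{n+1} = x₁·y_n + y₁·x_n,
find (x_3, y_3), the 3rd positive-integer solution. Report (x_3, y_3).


Step 1: Find the fundamental solution (x₁, y₁) of x² - 11y² = 1.
  Expand √11 as a continued fraction. a₀ = ⌊√11⌋ = 3; iterate m_{k+1} = d_k·a_k − m_k, d_{k+1} = (11 − m_{k+1}²)/d_k, a_{k+1} = ⌊(a₀ + m_{k+1})/d_{k+1}⌋ (starting m₀ = 0, d₀ = 1), with convergents p_k = a_k·p_{k-1} + p_{k-2}, q_k = a_k·q_{k-1} + q_{k-2} (p₋₁ = 1, q₋₁ = 0):
  k = 0: a₀ = 3; p₀/q₀ = 3/1; p₀² − 11·q₀² = 9 − 11 = -2.
  k = 1: m = 3, d = 2, a = ⌊(3 + 3)/2⌋ = 3; p/q = (3·3 + 1)/(3·1 + 0) = 10/3; p² − 11·q² = 100 − 99 = 1.
  The first convergent with p² − 11·q² = 1 gives the fundamental solution (x₁, y₁) = (10, 3).
Step 2: Apply the recurrence (x_{n+1}, y_{n+1}) = (x₁x_n + 11y₁y_n, x₁y_n + y₁x_n) repeatedly.
  From (x_1, y_1) = (10, 3): x_2 = 10·10 + 11·3·3 = 199; y_2 = 10·3 + 3·10 = 60.
  From (x_2, y_2) = (199, 60): x_3 = 10·199 + 11·3·60 = 3970; y_3 = 10·60 + 3·199 = 1197.
Step 3: Verify x_3² - 11·y_3² = 15760900 - 15760899 = 1 (should be 1). ✓

(x_1, y_1) = (10, 3); (x_3, y_3) = (3970, 1197).


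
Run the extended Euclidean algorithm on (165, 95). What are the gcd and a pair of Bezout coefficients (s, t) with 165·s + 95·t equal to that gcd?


Euclidean algorithm on (165, 95) — divide until remainder is 0:
  165 = 1 · 95 + 70
  95 = 1 · 70 + 25
  70 = 2 · 25 + 20
  25 = 1 · 20 + 5
  20 = 4 · 5 + 0
gcd(165, 95) = 5.
Track Bezout coefficients alongside the remainders: start with r₀ = 165 = a·1 + b·0 (s = 1, t = 0) and r₁ = 95 = a·0 + b·1 (s = 0, t = 1); each new remainder r_{k+1} = r_{k-1} − q_k·r_k inherits s_{k+1} = s_{k-1} − q_k·s_k, t_{k+1} = t_{k-1} − q_k·t_k, so r_k = a·s_k + b·t_k at every step:
  q = 1: r = 70, s = 1 − 1·0 = 1, t = 0 − 1·1 = -1  (check: 165·1 + 95·(-1) = 70)
  q = 1: r = 25, s = 0 − 1·1 = -1, t = 1 − 1·(-1) = 2  (check: 165·(-1) + 95·2 = 25)
  q = 2: r = 20, s = 1 − 2·(-1) = 3, t = -1 − 2·2 = -5  (check: 165·3 + 95·(-5) = 20)
  q = 1: r = 5, s = -1 − 1·3 = -4, t = 2 − 1·(-5) = 7  (check: 165·(-4) + 95·7 = 5)
The row with r = 5 (the gcd) gives the Bezout coefficients s = -4, t = 7.
Result: 165 · (-4) + 95 · (7) = 5.

gcd(165, 95) = 5; s = -4, t = 7 (check: 165·(-4) + 95·7 = 5).


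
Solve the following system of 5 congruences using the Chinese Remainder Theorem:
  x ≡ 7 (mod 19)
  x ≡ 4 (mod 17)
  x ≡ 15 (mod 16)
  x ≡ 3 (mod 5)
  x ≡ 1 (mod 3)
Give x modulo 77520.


Product of moduli M = 19 · 17 · 16 · 5 · 3 = 77520.
Merge one congruence at a time:
  Start: x ≡ 7 (mod 19).
  Combine with x ≡ 4 (mod 17); new modulus lcm = 323.
    Write x = 7 + 19·t and substitute into x ≡ 4 (mod 17): 19·t ≡ 4 − 7 = -3 (mod 17).
    Reduce coefficients mod 17: 2·t ≡ 14 (mod 17).
    The inverse of 2 mod 17 is 9 (since 2·9 = 18 = 1·17 + 1), so t ≡ 9·14 = 126 ≡ 7 (mod 17).
    Then x = 7 + 19·7 = 140, valid modulo lcm(19, 17) = 323: x ≡ 140 (mod 323).
  Combine with x ≡ 15 (mod 16); new modulus lcm = 5168.
    Write x = 140 + 323·t and substitute into x ≡ 15 (mod 16): 323·t ≡ 15 − 140 = -125 (mod 16).
    Reduce coefficients mod 16: 3·t ≡ 3 (mod 16).
    The inverse of 3 mod 16 is 11 (since 3·11 = 33 = 2·16 + 1), so t ≡ 11·3 = 33 ≡ 1 (mod 16).
    Then x = 140 + 323·1 = 463, valid modulo lcm(323, 16) = 5168: x ≡ 463 (mod 5168).
  Combine with x ≡ 3 (mod 5); new modulus lcm = 25840.
    Write x = 463 + 5168·t and substitute into x ≡ 3 (mod 5): 5168·t ≡ 3 − 463 = -460 (mod 5).
    Reduce coefficients mod 5: 3·t ≡ 0 (mod 5).
    The inverse of 3 mod 5 is 2 (since 3·2 = 6 = 1·5 + 1), so t ≡ 2·0 = 0 ≡ 0 (mod 5).
    Then x = 463 + 5168·0 = 463, valid modulo lcm(5168, 5) = 25840: x ≡ 463 (mod 25840).
  Combine with x ≡ 1 (mod 3); new modulus lcm = 77520.
    Write x = 463 + 25840·t and substitute into x ≡ 1 (mod 3): 25840·t ≡ 1 − 463 = -462 (mod 3).
    Reduce coefficients mod 3: 1·t ≡ 0 (mod 3).
    So t ≡ 0 (mod 3).
    Then x = 463 + 25840·0 = 463, valid modulo lcm(25840, 3) = 77520: x ≡ 463 (mod 77520).
Verify against each original: 463 mod 19 = 7, 463 mod 17 = 4, 463 mod 16 = 15, 463 mod 5 = 3, 463 mod 3 = 1.

x ≡ 463 (mod 77520).


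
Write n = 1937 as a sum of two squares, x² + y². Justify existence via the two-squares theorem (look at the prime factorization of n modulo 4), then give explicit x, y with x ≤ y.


Step 1: Factor n = 1937 = 13 · 149.
Step 2: Check the mod-4 condition on each prime factor: 13 ≡ 1 (mod 4), exponent 1; 149 ≡ 1 (mod 4), exponent 1.
All primes ≡ 3 (mod 4) appear to even exponent (or don't appear), so by the two-squares theorem n IS expressible as a sum of two squares.
Step 3: Build a representation. Here n = 13 · 149 is a product of primes ≡ 1 (mod 4). Each prime p ≡ 1 (mod 4) is itself a sum of two squares; find a² by testing p − a² for a perfect square:
  13: 13 − 1² = 12, 13 − 2² = 9 = 3² ⇒ 13 = 2² + 3².
  149: 149 − 1² = 148, 149 − 2² = 145, 149 − 3² = 140, 149 − 4² = 133, 149 − 5² = 124, 149 − 6² = 113, 149 − 7² = 100 = 10² ⇒ 149 = 7² + 10².
  Combine using the Brahmagupta–Fibonacci identity (a² + b²)(c² + d²) = (ac − bd)² + (ad + bc)² = (ac + bd)² + (ad − bc)²:
  13 · 149 = 1937: from (2² + 3²)(7² + 10²), take (2·7 − 3·10, 2·10 + 3·7) = (14 − 30, 20 + 21) = (-16, 41); dropping signs (only squares matter) gives (16, 41); check 16² + 41² = 256 + 1681 = 1937 ✓.
Step 4: Order so x ≤ y and verify: 16² + 41² = 256 + 1681 = 1937 = n. ✓

n = 1937 = 16² + 41² (one valid representation with x ≤ y).


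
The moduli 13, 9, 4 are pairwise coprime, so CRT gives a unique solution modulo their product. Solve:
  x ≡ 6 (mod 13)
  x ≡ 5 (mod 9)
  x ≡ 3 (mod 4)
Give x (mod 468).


Moduli 13, 9, 4 are pairwise coprime; by CRT there is a unique solution modulo M = 13 · 9 · 4 = 468.
Solve pairwise, accumulating the modulus:
  Start with x ≡ 6 (mod 13).
  Combine with x ≡ 5 (mod 9): since gcd(13, 9) = 1, we get a unique residue mod 117.
    Write x = 6 + 13·t and substitute into x ≡ 5 (mod 9): 13·t ≡ 5 − 6 = -1 (mod 9).
    Reduce coefficients mod 9: 4·t ≡ 8 (mod 9).
    The inverse of 4 mod 9 is 7 (since 4·7 = 28 = 3·9 + 1), so t ≡ 7·8 = 56 ≡ 2 (mod 9).
    Then x = 6 + 13·2 = 32, valid modulo lcm(13, 9) = 117: x ≡ 32 (mod 117).
  Combine with x ≡ 3 (mod 4): since gcd(117, 4) = 1, we get a unique residue mod 468.
    Write x = 32 + 117·t and substitute into x ≡ 3 (mod 4): 117·t ≡ 3 − 32 = -29 (mod 4).
    Reduce coefficients mod 4: 1·t ≡ 3 (mod 4).
    So t ≡ 3 (mod 4).
    Then x = 32 + 117·3 = 383, valid modulo lcm(117, 4) = 468: x ≡ 383 (mod 468).
Verify: 383 mod 13 = 6 ✓, 383 mod 9 = 5 ✓, 383 mod 4 = 3 ✓.

x ≡ 383 (mod 468).


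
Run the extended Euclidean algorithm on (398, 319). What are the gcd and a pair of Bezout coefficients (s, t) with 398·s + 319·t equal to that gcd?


Euclidean algorithm on (398, 319) — divide until remainder is 0:
  398 = 1 · 319 + 79
  319 = 4 · 79 + 3
  79 = 26 · 3 + 1
  3 = 3 · 1 + 0
gcd(398, 319) = 1.
Track Bezout coefficients alongside the remainders: start with r₀ = 398 = a·1 + b·0 (s = 1, t = 0) and r₁ = 319 = a·0 + b·1 (s = 0, t = 1); each new remainder r_{k+1} = r_{k-1} − q_k·r_k inherits s_{k+1} = s_{k-1} − q_k·s_k, t_{k+1} = t_{k-1} − q_k·t_k, so r_k = a·s_k + b·t_k at every step:
  q = 1: r = 79, s = 1 − 1·0 = 1, t = 0 − 1·1 = -1  (check: 398·1 + 319·(-1) = 79)
  q = 4: r = 3, s = 0 − 4·1 = -4, t = 1 − 4·(-1) = 5  (check: 398·(-4) + 319·5 = 3)
  q = 26: r = 1, s = 1 − 26·(-4) = 105, t = -1 − 26·5 = -131  (check: 398·105 + 319·(-131) = 1)
The row with r = 1 (the gcd) gives the Bezout coefficients s = 105, t = -131.
Result: 398 · (105) + 319 · (-131) = 1.

gcd(398, 319) = 1; s = 105, t = -131 (check: 398·105 + 319·(-131) = 1).


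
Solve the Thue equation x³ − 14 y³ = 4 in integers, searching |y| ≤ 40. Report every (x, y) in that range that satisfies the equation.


The equation is x³ - 14y³ = 4. For fixed y, x³ = 14·y³ + 4, so a solution requires the RHS to be a perfect cube.
Strategy: iterate y from -40 to 40, compute RHS = 14·y³ + 4, and check whether it is a (positive or negative) perfect cube.
Check small values of y:
  y = 0: RHS = 4 is not a perfect cube.
  y = 1: RHS = 18 is not a perfect cube.
  y = -1: RHS = -10 is not a perfect cube.
  y = 2: RHS = 116 is not a perfect cube.
  y = -2: RHS = -108 is not a perfect cube.
  y = 3: RHS = 382 is not a perfect cube.
  y = -3: RHS = -374 is not a perfect cube.
Continuing the search up to |y| = 40 finds no solutions either.
No (x, y) in the scanned range satisfies the equation.

No integer solutions with |y| ≤ 40.


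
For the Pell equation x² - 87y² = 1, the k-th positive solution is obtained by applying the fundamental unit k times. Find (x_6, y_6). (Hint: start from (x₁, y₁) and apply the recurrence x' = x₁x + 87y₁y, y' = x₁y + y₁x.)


Step 1: Find the fundamental solution (x₁, y₁) of x² - 87y² = 1.
  Expand √87 as a continued fraction. a₀ = ⌊√87⌋ = 9; iterate m_{k+1} = d_k·a_k − m_k, d_{k+1} = (87 − m_{k+1}²)/d_k, a_{k+1} = ⌊(a₀ + m_{k+1})/d_{k+1}⌋ (starting m₀ = 0, d₀ = 1), with convergents p_k = a_k·p_{k-1} + p_{k-2}, q_k = a_k·q_{k-1} + q_{k-2} (p₋₁ = 1, q₋₁ = 0):
  k = 0: a₀ = 9; p₀/q₀ = 9/1; p₀² − 87·q₀² = 81 − 87 = -6.
  k = 1: m = 9, d = 6, a = ⌊(9 + 9)/6⌋ = 3; p/q = (3·9 + 1)/(3·1 + 0) = 28/3; p² − 87·q² = 784 − 783 = 1.
  The first convergent with p² − 87·q² = 1 gives the fundamental solution (x₁, y₁) = (28, 3).
Step 2: Apply the recurrence (x_{n+1}, y_{n+1}) = (x₁x_n + 87y₁y_n, x₁y_n + y₁x_n) repeatedly.
  From (x_1, y_1) = (28, 3): x_2 = 28·28 + 87·3·3 = 1567; y_2 = 28·3 + 3·28 = 168.
  From (x_2, y_2) = (1567, 168): x_3 = 28·1567 + 87·3·168 = 87724; y_3 = 28·168 + 3·1567 = 9405.
  From (x_3, y_3) = (87724, 9405): x_4 = 28·87724 + 87·3·9405 = 4910977; y_4 = 28·9405 + 3·87724 = 526512.
  From (x_4, y_4) = (4910977, 526512): x_5 = 28·4910977 + 87·3·526512 = 274926988; y_5 = 28·526512 + 3·4910977 = 29475267.
  From (x_5, y_5) = (274926988, 29475267): x_6 = 28·274926988 + 87·3·29475267 = 15391000351; y_6 = 28·29475267 + 3·274926988 = 1650088440.
Step 3: Verify x_6² - 87·y_6² = 236882891804482123201 - 236882891804482123200 = 1 (should be 1). ✓

(x_1, y_1) = (28, 3); (x_6, y_6) = (15391000351, 1650088440).


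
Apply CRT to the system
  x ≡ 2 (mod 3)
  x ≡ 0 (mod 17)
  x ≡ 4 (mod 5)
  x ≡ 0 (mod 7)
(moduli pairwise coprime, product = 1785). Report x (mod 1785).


Product of moduli M = 3 · 17 · 5 · 7 = 1785.
Merge one congruence at a time:
  Start: x ≡ 2 (mod 3).
  Combine with x ≡ 0 (mod 17); new modulus lcm = 51.
    Write x = 2 + 3·t and substitute into x ≡ 0 (mod 17): 3·t ≡ 0 − 2 = -2 (mod 17).
    Reduce coefficients mod 17: 3·t ≡ 15 (mod 17).
    The inverse of 3 mod 17 is 6 (since 3·6 = 18 = 1·17 + 1), so t ≡ 6·15 = 90 ≡ 5 (mod 17).
    Then x = 2 + 3·5 = 17, valid modulo lcm(3, 17) = 51: x ≡ 17 (mod 51).
  Combine with x ≡ 4 (mod 5); new modulus lcm = 255.
    Write x = 17 + 51·t and substitute into x ≡ 4 (mod 5): 51·t ≡ 4 − 17 = -13 (mod 5).
    Reduce coefficients mod 5: 1·t ≡ 2 (mod 5).
    So t ≡ 2 (mod 5).
    Then x = 17 + 51·2 = 119, valid modulo lcm(51, 5) = 255: x ≡ 119 (mod 255).
  Combine with x ≡ 0 (mod 7); new modulus lcm = 1785.
    Write x = 119 + 255·t and substitute into x ≡ 0 (mod 7): 255·t ≡ 0 − 119 = -119 (mod 7).
    Reduce coefficients mod 7: 3·t ≡ 0 (mod 7).
    The inverse of 3 mod 7 is 5 (since 3·5 = 15 = 2·7 + 1), so t ≡ 5·0 = 0 ≡ 0 (mod 7).
    Then x = 119 + 255·0 = 119, valid modulo lcm(255, 7) = 1785: x ≡ 119 (mod 1785).
Verify against each original: 119 mod 3 = 2, 119 mod 17 = 0, 119 mod 5 = 4, 119 mod 7 = 0.

x ≡ 119 (mod 1785).


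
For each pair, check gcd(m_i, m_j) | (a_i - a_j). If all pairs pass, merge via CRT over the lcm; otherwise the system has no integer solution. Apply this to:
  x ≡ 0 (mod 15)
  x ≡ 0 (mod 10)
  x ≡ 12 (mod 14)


Moduli 15, 10, 14 are not pairwise coprime, so CRT works modulo lcm(m_i) when all pairwise compatibility conditions hold.
Pairwise compatibility: gcd(m_i, m_j) must divide a_i - a_j for every pair.
Merge one congruence at a time:
  Start: x ≡ 0 (mod 15).
  Combine with x ≡ 0 (mod 10): gcd(15, 10) = 5; 0 - 0 = 0, which IS divisible by 5, so compatible.
    Write x = 0 + 15·t and substitute into x ≡ 0 (mod 10): 15·t ≡ 0 − 0 = 0 (mod 10).
    Divide the congruence (and modulus) by g = 5: 3·t ≡ 0 (mod 2).
    Reduce coefficients mod 2: 1·t ≡ 0 (mod 2).
    So t ≡ 0 (mod 2).
    Then x = 0 + 15·0 = 0, valid modulo lcm(15, 10) = 30: x ≡ 0 (mod 30).
  Combine with x ≡ 12 (mod 14): gcd(30, 14) = 2; 12 - 0 = 12, which IS divisible by 2, so compatible.
    Write x = 0 + 30·t and substitute into x ≡ 12 (mod 14): 30·t ≡ 12 − 0 = 12 (mod 14).
    Divide the congruence (and modulus) by g = 2: 15·t ≡ 6 (mod 7).
    Reduce coefficients mod 7: 1·t ≡ 6 (mod 7).
    So t ≡ 6 (mod 7).
    Then x = 0 + 30·6 = 180, valid modulo lcm(30, 14) = 210: x ≡ 180 (mod 210).
Verify: 180 mod 15 = 0, 180 mod 10 = 0, 180 mod 14 = 12.

x ≡ 180 (mod 210).


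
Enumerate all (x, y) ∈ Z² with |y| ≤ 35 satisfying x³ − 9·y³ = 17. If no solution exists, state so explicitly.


The equation is x³ - 9y³ = 17. For fixed y, x³ = 9·y³ + 17, so a solution requires the RHS to be a perfect cube.
Strategy: iterate y from -35 to 35, compute RHS = 9·y³ + 17, and check whether it is a (positive or negative) perfect cube.
Check small values of y:
  y = 0: RHS = 17 is not a perfect cube.
  y = 1: RHS = 26 is not a perfect cube.
  y = -1: RHS = 8 = (2)³ ⇒ x = 2 works.
  y = 2: RHS = 89 is not a perfect cube.
  y = -2: RHS = -55 is not a perfect cube.
  y = 3: RHS = 260 is not a perfect cube.
  y = -3: RHS = -226 is not a perfect cube.
Continuing, at y = -25: RHS = -140608 = (-52)³ ⇒ x = -52 works.
Searching the remaining y in |y| ≤ 35 finds no further solutions.
Collected solutions: (2, -1), (-52, -25).

Solutions (with |y| ≤ 35): (2, -1), (-52, -25).


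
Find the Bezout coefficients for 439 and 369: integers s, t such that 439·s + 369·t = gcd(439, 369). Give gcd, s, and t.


Euclidean algorithm on (439, 369) — divide until remainder is 0:
  439 = 1 · 369 + 70
  369 = 5 · 70 + 19
  70 = 3 · 19 + 13
  19 = 1 · 13 + 6
  13 = 2 · 6 + 1
  6 = 6 · 1 + 0
gcd(439, 369) = 1.
Track Bezout coefficients alongside the remainders: start with r₀ = 439 = a·1 + b·0 (s = 1, t = 0) and r₁ = 369 = a·0 + b·1 (s = 0, t = 1); each new remainder r_{k+1} = r_{k-1} − q_k·r_k inherits s_{k+1} = s_{k-1} − q_k·s_k, t_{k+1} = t_{k-1} − q_k·t_k, so r_k = a·s_k + b·t_k at every step:
  q = 1: r = 70, s = 1 − 1·0 = 1, t = 0 − 1·1 = -1  (check: 439·1 + 369·(-1) = 70)
  q = 5: r = 19, s = 0 − 5·1 = -5, t = 1 − 5·(-1) = 6  (check: 439·(-5) + 369·6 = 19)
  q = 3: r = 13, s = 1 − 3·(-5) = 16, t = -1 − 3·6 = -19  (check: 439·16 + 369·(-19) = 13)
  q = 1: r = 6, s = -5 − 1·16 = -21, t = 6 − 1·(-19) = 25  (check: 439·(-21) + 369·25 = 6)
  q = 2: r = 1, s = 16 − 2·(-21) = 58, t = -19 − 2·25 = -69  (check: 439·58 + 369·(-69) = 1)
The row with r = 1 (the gcd) gives the Bezout coefficients s = 58, t = -69.
Result: 439 · (58) + 369 · (-69) = 1.

gcd(439, 369) = 1; s = 58, t = -69 (check: 439·58 + 369·(-69) = 1).


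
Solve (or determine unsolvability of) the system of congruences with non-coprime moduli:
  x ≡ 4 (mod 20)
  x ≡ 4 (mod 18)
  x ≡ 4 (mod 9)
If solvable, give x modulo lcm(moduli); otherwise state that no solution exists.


Moduli 20, 18, 9 are not pairwise coprime, so CRT works modulo lcm(m_i) when all pairwise compatibility conditions hold.
Pairwise compatibility: gcd(m_i, m_j) must divide a_i - a_j for every pair.
Merge one congruence at a time:
  Start: x ≡ 4 (mod 20).
  Combine with x ≡ 4 (mod 18): gcd(20, 18) = 2; 4 - 4 = 0, which IS divisible by 2, so compatible.
    Write x = 4 + 20·t and substitute into x ≡ 4 (mod 18): 20·t ≡ 4 − 4 = 0 (mod 18).
    Divide the congruence (and modulus) by g = 2: 10·t ≡ 0 (mod 9).
    Reduce coefficients mod 9: 1·t ≡ 0 (mod 9).
    So t ≡ 0 (mod 9).
    Then x = 4 + 20·0 = 4, valid modulo lcm(20, 18) = 180: x ≡ 4 (mod 180).
  Combine with x ≡ 4 (mod 9): gcd(180, 9) = 9; 4 - 4 = 0, which IS divisible by 9, so compatible.
    Write x = 4 + 180·t and substitute into x ≡ 4 (mod 9): 180·t ≡ 4 − 4 = 0 (mod 9).
    Divide the congruence (and modulus) by g = 9: 20·t ≡ 0 (mod 1).
    Modulo 1 every t works; take t = 0.
    Then x = 4 + 180·0 = 4, valid modulo lcm(180, 9) = 180: x ≡ 4 (mod 180).
Verify: 4 mod 20 = 4, 4 mod 18 = 4, 4 mod 9 = 4.

x ≡ 4 (mod 180).


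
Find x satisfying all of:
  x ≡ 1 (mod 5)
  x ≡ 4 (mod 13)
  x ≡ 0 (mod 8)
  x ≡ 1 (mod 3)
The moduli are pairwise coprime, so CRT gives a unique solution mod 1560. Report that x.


Product of moduli M = 5 · 13 · 8 · 3 = 1560.
Merge one congruence at a time:
  Start: x ≡ 1 (mod 5).
  Combine with x ≡ 4 (mod 13); new modulus lcm = 65.
    Write x = 1 + 5·t and substitute into x ≡ 4 (mod 13): 5·t ≡ 4 − 1 = 3 (mod 13).
    The inverse of 5 mod 13 is 8 (since 5·8 = 40 = 3·13 + 1), so t ≡ 8·3 = 24 ≡ 11 (mod 13).
    Then x = 1 + 5·11 = 56, valid modulo lcm(5, 13) = 65: x ≡ 56 (mod 65).
  Combine with x ≡ 0 (mod 8); new modulus lcm = 520.
    Write x = 56 + 65·t and substitute into x ≡ 0 (mod 8): 65·t ≡ 0 − 56 = -56 (mod 8).
    Reduce coefficients mod 8: 1·t ≡ 0 (mod 8).
    So t ≡ 0 (mod 8).
    Then x = 56 + 65·0 = 56, valid modulo lcm(65, 8) = 520: x ≡ 56 (mod 520).
  Combine with x ≡ 1 (mod 3); new modulus lcm = 1560.
    Write x = 56 + 520·t and substitute into x ≡ 1 (mod 3): 520·t ≡ 1 − 56 = -55 (mod 3).
    Reduce coefficients mod 3: 1·t ≡ 2 (mod 3).
    So t ≡ 2 (mod 3).
    Then x = 56 + 520·2 = 1096, valid modulo lcm(520, 3) = 1560: x ≡ 1096 (mod 1560).
Verify against each original: 1096 mod 5 = 1, 1096 mod 13 = 4, 1096 mod 8 = 0, 1096 mod 3 = 1.

x ≡ 1096 (mod 1560).


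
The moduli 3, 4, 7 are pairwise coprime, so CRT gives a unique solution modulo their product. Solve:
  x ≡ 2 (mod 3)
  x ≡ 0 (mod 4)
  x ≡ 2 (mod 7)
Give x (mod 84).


Moduli 3, 4, 7 are pairwise coprime; by CRT there is a unique solution modulo M = 3 · 4 · 7 = 84.
Solve pairwise, accumulating the modulus:
  Start with x ≡ 2 (mod 3).
  Combine with x ≡ 0 (mod 4): since gcd(3, 4) = 1, we get a unique residue mod 12.
    Write x = 2 + 3·t and substitute into x ≡ 0 (mod 4): 3·t ≡ 0 − 2 = -2 (mod 4).
    Reduce coefficients mod 4: 3·t ≡ 2 (mod 4).
    The inverse of 3 mod 4 is 3 (since 3·3 = 9 = 2·4 + 1), so t ≡ 3·2 = 6 ≡ 2 (mod 4).
    Then x = 2 + 3·2 = 8, valid modulo lcm(3, 4) = 12: x ≡ 8 (mod 12).
  Combine with x ≡ 2 (mod 7): since gcd(12, 7) = 1, we get a unique residue mod 84.
    Write x = 8 + 12·t and substitute into x ≡ 2 (mod 7): 12·t ≡ 2 − 8 = -6 (mod 7).
    Reduce coefficients mod 7: 5·t ≡ 1 (mod 7).
    The inverse of 5 mod 7 is 3 (since 5·3 = 15 = 2·7 + 1), so t ≡ 3·1 = 3 ≡ 3 (mod 7).
    Then x = 8 + 12·3 = 44, valid modulo lcm(12, 7) = 84: x ≡ 44 (mod 84).
Verify: 44 mod 3 = 2 ✓, 44 mod 4 = 0 ✓, 44 mod 7 = 2 ✓.

x ≡ 44 (mod 84).


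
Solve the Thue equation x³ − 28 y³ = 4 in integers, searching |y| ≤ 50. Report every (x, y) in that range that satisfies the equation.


The equation is x³ - 28y³ = 4. For fixed y, x³ = 28·y³ + 4, so a solution requires the RHS to be a perfect cube.
Strategy: iterate y from -50 to 50, compute RHS = 28·y³ + 4, and check whether it is a (positive or negative) perfect cube.
Check small values of y:
  y = 0: RHS = 4 is not a perfect cube.
  y = 1: RHS = 32 is not a perfect cube.
  y = -1: RHS = -24 is not a perfect cube.
  y = 2: RHS = 228 is not a perfect cube.
  y = -2: RHS = -220 is not a perfect cube.
  y = 3: RHS = 760 is not a perfect cube.
  y = -3: RHS = -752 is not a perfect cube.
Continuing the search up to |y| = 50 finds no solutions either.
No (x, y) in the scanned range satisfies the equation.

No integer solutions with |y| ≤ 50.


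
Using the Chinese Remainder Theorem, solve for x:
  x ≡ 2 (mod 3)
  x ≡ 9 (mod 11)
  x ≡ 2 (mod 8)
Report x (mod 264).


Moduli 3, 11, 8 are pairwise coprime; by CRT there is a unique solution modulo M = 3 · 11 · 8 = 264.
Solve pairwise, accumulating the modulus:
  Start with x ≡ 2 (mod 3).
  Combine with x ≡ 9 (mod 11): since gcd(3, 11) = 1, we get a unique residue mod 33.
    Write x = 2 + 3·t and substitute into x ≡ 9 (mod 11): 3·t ≡ 9 − 2 = 7 (mod 11).
    The inverse of 3 mod 11 is 4 (since 3·4 = 12 = 1·11 + 1), so t ≡ 4·7 = 28 ≡ 6 (mod 11).
    Then x = 2 + 3·6 = 20, valid modulo lcm(3, 11) = 33: x ≡ 20 (mod 33).
  Combine with x ≡ 2 (mod 8): since gcd(33, 8) = 1, we get a unique residue mod 264.
    Write x = 20 + 33·t and substitute into x ≡ 2 (mod 8): 33·t ≡ 2 − 20 = -18 (mod 8).
    Reduce coefficients mod 8: 1·t ≡ 6 (mod 8).
    So t ≡ 6 (mod 8).
    Then x = 20 + 33·6 = 218, valid modulo lcm(33, 8) = 264: x ≡ 218 (mod 264).
Verify: 218 mod 3 = 2 ✓, 218 mod 11 = 9 ✓, 218 mod 8 = 2 ✓.

x ≡ 218 (mod 264).


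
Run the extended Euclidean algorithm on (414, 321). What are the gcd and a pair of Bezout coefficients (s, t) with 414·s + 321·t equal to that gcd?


Euclidean algorithm on (414, 321) — divide until remainder is 0:
  414 = 1 · 321 + 93
  321 = 3 · 93 + 42
  93 = 2 · 42 + 9
  42 = 4 · 9 + 6
  9 = 1 · 6 + 3
  6 = 2 · 3 + 0
gcd(414, 321) = 3.
Track Bezout coefficients alongside the remainders: start with r₀ = 414 = a·1 + b·0 (s = 1, t = 0) and r₁ = 321 = a·0 + b·1 (s = 0, t = 1); each new remainder r_{k+1} = r_{k-1} − q_k·r_k inherits s_{k+1} = s_{k-1} − q_k·s_k, t_{k+1} = t_{k-1} − q_k·t_k, so r_k = a·s_k + b·t_k at every step:
  q = 1: r = 93, s = 1 − 1·0 = 1, t = 0 − 1·1 = -1  (check: 414·1 + 321·(-1) = 93)
  q = 3: r = 42, s = 0 − 3·1 = -3, t = 1 − 3·(-1) = 4  (check: 414·(-3) + 321·4 = 42)
  q = 2: r = 9, s = 1 − 2·(-3) = 7, t = -1 − 2·4 = -9  (check: 414·7 + 321·(-9) = 9)
  q = 4: r = 6, s = -3 − 4·7 = -31, t = 4 − 4·(-9) = 40  (check: 414·(-31) + 321·40 = 6)
  q = 1: r = 3, s = 7 − 1·(-31) = 38, t = -9 − 1·40 = -49  (check: 414·38 + 321·(-49) = 3)
The row with r = 3 (the gcd) gives the Bezout coefficients s = 38, t = -49.
Result: 414 · (38) + 321 · (-49) = 3.

gcd(414, 321) = 3; s = 38, t = -49 (check: 414·38 + 321·(-49) = 3).


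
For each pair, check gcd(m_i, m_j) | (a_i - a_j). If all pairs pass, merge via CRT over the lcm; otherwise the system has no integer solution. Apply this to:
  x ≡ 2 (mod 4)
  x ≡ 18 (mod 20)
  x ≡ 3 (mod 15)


Moduli 4, 20, 15 are not pairwise coprime, so CRT works modulo lcm(m_i) when all pairwise compatibility conditions hold.
Pairwise compatibility: gcd(m_i, m_j) must divide a_i - a_j for every pair.
Merge one congruence at a time:
  Start: x ≡ 2 (mod 4).
  Combine with x ≡ 18 (mod 20): gcd(4, 20) = 4; 18 - 2 = 16, which IS divisible by 4, so compatible.
    Write x = 2 + 4·t and substitute into x ≡ 18 (mod 20): 4·t ≡ 18 − 2 = 16 (mod 20).
    Divide the congruence (and modulus) by g = 4: 1·t ≡ 4 (mod 5).
    So t ≡ 4 (mod 5).
    Then x = 2 + 4·4 = 18, valid modulo lcm(4, 20) = 20: x ≡ 18 (mod 20).
  Combine with x ≡ 3 (mod 15): gcd(20, 15) = 5; 3 - 18 = -15, which IS divisible by 5, so compatible.
    Write x = 18 + 20·t and substitute into x ≡ 3 (mod 15): 20·t ≡ 3 − 18 = -15 (mod 15).
    Divide the congruence (and modulus) by g = 5: 4·t ≡ -3 (mod 3).
    Reduce coefficients mod 3: 1·t ≡ 0 (mod 3).
    So t ≡ 0 (mod 3).
    Then x = 18 + 20·0 = 18, valid modulo lcm(20, 15) = 60: x ≡ 18 (mod 60).
Verify: 18 mod 4 = 2, 18 mod 20 = 18, 18 mod 15 = 3.

x ≡ 18 (mod 60).


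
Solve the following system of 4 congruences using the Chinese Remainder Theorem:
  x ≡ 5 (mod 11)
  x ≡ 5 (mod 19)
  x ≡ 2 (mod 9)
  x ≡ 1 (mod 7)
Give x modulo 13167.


Product of moduli M = 11 · 19 · 9 · 7 = 13167.
Merge one congruence at a time:
  Start: x ≡ 5 (mod 11).
  Combine with x ≡ 5 (mod 19); new modulus lcm = 209.
    Write x = 5 + 11·t and substitute into x ≡ 5 (mod 19): 11·t ≡ 5 − 5 = 0 (mod 19).
    The inverse of 11 mod 19 is 7 (since 11·7 = 77 = 4·19 + 1), so t ≡ 7·0 = 0 ≡ 0 (mod 19).
    Then x = 5 + 11·0 = 5, valid modulo lcm(11, 19) = 209: x ≡ 5 (mod 209).
  Combine with x ≡ 2 (mod 9); new modulus lcm = 1881.
    Write x = 5 + 209·t and substitute into x ≡ 2 (mod 9): 209·t ≡ 2 − 5 = -3 (mod 9).
    Reduce coefficients mod 9: 2·t ≡ 6 (mod 9).
    The inverse of 2 mod 9 is 5 (since 2·5 = 10 = 1·9 + 1), so t ≡ 5·6 = 30 ≡ 3 (mod 9).
    Then x = 5 + 209·3 = 632, valid modulo lcm(209, 9) = 1881: x ≡ 632 (mod 1881).
  Combine with x ≡ 1 (mod 7); new modulus lcm = 13167.
    Write x = 632 + 1881·t and substitute into x ≡ 1 (mod 7): 1881·t ≡ 1 − 632 = -631 (mod 7).
    Reduce coefficients mod 7: 5·t ≡ 6 (mod 7).
    The inverse of 5 mod 7 is 3 (since 5·3 = 15 = 2·7 + 1), so t ≡ 3·6 = 18 ≡ 4 (mod 7).
    Then x = 632 + 1881·4 = 8156, valid modulo lcm(1881, 7) = 13167: x ≡ 8156 (mod 13167).
Verify against each original: 8156 mod 11 = 5, 8156 mod 19 = 5, 8156 mod 9 = 2, 8156 mod 7 = 1.

x ≡ 8156 (mod 13167).


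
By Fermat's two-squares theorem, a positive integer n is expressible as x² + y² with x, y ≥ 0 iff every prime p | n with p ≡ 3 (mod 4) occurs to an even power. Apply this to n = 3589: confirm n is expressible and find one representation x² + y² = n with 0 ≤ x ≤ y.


Step 1: Factor n = 3589 = 37 · 97.
Step 2: Check the mod-4 condition on each prime factor: 37 ≡ 1 (mod 4), exponent 1; 97 ≡ 1 (mod 4), exponent 1.
All primes ≡ 3 (mod 4) appear to even exponent (or don't appear), so by the two-squares theorem n IS expressible as a sum of two squares.
Step 3: Build a representation. Here n = 37 · 97 is a product of primes ≡ 1 (mod 4). Each prime p ≡ 1 (mod 4) is itself a sum of two squares; find a² by testing p − a² for a perfect square:
  37: 37 − 1² = 36 = 6² ⇒ 37 = 1² + 6².
  97: 97 − 1² = 96, 97 − 2² = 93, 97 − 3² = 88, 97 − 4² = 81 = 9² ⇒ 97 = 4² + 9².
  Combine using the Brahmagupta–Fibonacci identity (a² + b²)(c² + d²) = (ac − bd)² + (ad + bc)² = (ac + bd)² + (ad − bc)²:
  37 · 97 = 3589: from (1² + 6²)(4² + 9²), take (1·4 − 6·9, 1·9 + 6·4) = (4 − 54, 9 + 24) = (-50, 33); dropping signs (only squares matter) gives (50, 33); check 50² + 33² = 2500 + 1089 = 3589 ✓.
Step 4: Order so x ≤ y and verify: 33² + 50² = 1089 + 2500 = 3589 = n. ✓

n = 3589 = 33² + 50² (one valid representation with x ≤ y).


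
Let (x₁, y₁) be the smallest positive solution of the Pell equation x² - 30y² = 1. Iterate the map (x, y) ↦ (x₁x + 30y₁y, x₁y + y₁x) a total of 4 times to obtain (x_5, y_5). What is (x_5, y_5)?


Step 1: Find the fundamental solution (x₁, y₁) of x² - 30y² = 1.
  Expand √30 as a continued fraction. a₀ = ⌊√30⌋ = 5; iterate m_{k+1} = d_k·a_k − m_k, d_{k+1} = (30 − m_{k+1}²)/d_k, a_{k+1} = ⌊(a₀ + m_{k+1})/d_{k+1}⌋ (starting m₀ = 0, d₀ = 1), with convergents p_k = a_k·p_{k-1} + p_{k-2}, q_k = a_k·q_{k-1} + q_{k-2} (p₋₁ = 1, q₋₁ = 0):
  k = 0: a₀ = 5; p₀/q₀ = 5/1; p₀² − 30·q₀² = 25 − 30 = -5.
  k = 1: m = 5, d = 5, a = ⌊(5 + 5)/5⌋ = 2; p/q = (2·5 + 1)/(2·1 + 0) = 11/2; p² − 30·q² = 121 − 120 = 1.
  The first convergent with p² − 30·q² = 1 gives the fundamental solution (x₁, y₁) = (11, 2).
Step 2: Apply the recurrence (x_{n+1}, y_{n+1}) = (x₁x_n + 30y₁y_n, x₁y_n + y₁x_n) repeatedly.
  From (x_1, y_1) = (11, 2): x_2 = 11·11 + 30·2·2 = 241; y_2 = 11·2 + 2·11 = 44.
  From (x_2, y_2) = (241, 44): x_3 = 11·241 + 30·2·44 = 5291; y_3 = 11·44 + 2·241 = 966.
  From (x_3, y_3) = (5291, 966): x_4 = 11·5291 + 30·2·966 = 116161; y_4 = 11·966 + 2·5291 = 21208.
  From (x_4, y_4) = (116161, 21208): x_5 = 11·116161 + 30·2·21208 = 2550251; y_5 = 11·21208 + 2·116161 = 465610.
Step 3: Verify x_5² - 30·y_5² = 6503780163001 - 6503780163000 = 1 (should be 1). ✓

(x_1, y_1) = (11, 2); (x_5, y_5) = (2550251, 465610).


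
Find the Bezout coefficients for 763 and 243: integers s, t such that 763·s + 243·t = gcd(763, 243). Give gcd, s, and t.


Euclidean algorithm on (763, 243) — divide until remainder is 0:
  763 = 3 · 243 + 34
  243 = 7 · 34 + 5
  34 = 6 · 5 + 4
  5 = 1 · 4 + 1
  4 = 4 · 1 + 0
gcd(763, 243) = 1.
Track Bezout coefficients alongside the remainders: start with r₀ = 763 = a·1 + b·0 (s = 1, t = 0) and r₁ = 243 = a·0 + b·1 (s = 0, t = 1); each new remainder r_{k+1} = r_{k-1} − q_k·r_k inherits s_{k+1} = s_{k-1} − q_k·s_k, t_{k+1} = t_{k-1} − q_k·t_k, so r_k = a·s_k + b·t_k at every step:
  q = 3: r = 34, s = 1 − 3·0 = 1, t = 0 − 3·1 = -3  (check: 763·1 + 243·(-3) = 34)
  q = 7: r = 5, s = 0 − 7·1 = -7, t = 1 − 7·(-3) = 22  (check: 763·(-7) + 243·22 = 5)
  q = 6: r = 4, s = 1 − 6·(-7) = 43, t = -3 − 6·22 = -135  (check: 763·43 + 243·(-135) = 4)
  q = 1: r = 1, s = -7 − 1·43 = -50, t = 22 − 1·(-135) = 157  (check: 763·(-50) + 243·157 = 1)
The row with r = 1 (the gcd) gives the Bezout coefficients s = -50, t = 157.
Result: 763 · (-50) + 243 · (157) = 1.

gcd(763, 243) = 1; s = -50, t = 157 (check: 763·(-50) + 243·157 = 1).


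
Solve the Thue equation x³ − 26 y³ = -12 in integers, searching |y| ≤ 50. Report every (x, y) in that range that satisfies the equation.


The equation is x³ - 26y³ = -12. For fixed y, x³ = 26·y³ − 12, so a solution requires the RHS to be a perfect cube.
Strategy: iterate y from -50 to 50, compute RHS = 26·y³ − 12, and check whether it is a (positive or negative) perfect cube.
Check small values of y:
  y = 0: RHS = -12 is not a perfect cube.
  y = 1: RHS = 14 is not a perfect cube.
  y = -1: RHS = -38 is not a perfect cube.
  y = 2: RHS = 196 is not a perfect cube.
  y = -2: RHS = -220 is not a perfect cube.
  y = 3: RHS = 690 is not a perfect cube.
  y = -3: RHS = -714 is not a perfect cube.
Continuing the search up to |y| = 50 finds no solutions either.
No (x, y) in the scanned range satisfies the equation.

No integer solutions with |y| ≤ 50.


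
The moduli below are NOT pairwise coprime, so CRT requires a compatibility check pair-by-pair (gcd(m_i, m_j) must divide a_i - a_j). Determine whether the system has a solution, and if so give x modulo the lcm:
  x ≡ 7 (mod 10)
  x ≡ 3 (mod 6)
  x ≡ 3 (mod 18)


Moduli 10, 6, 18 are not pairwise coprime, so CRT works modulo lcm(m_i) when all pairwise compatibility conditions hold.
Pairwise compatibility: gcd(m_i, m_j) must divide a_i - a_j for every pair.
Merge one congruence at a time:
  Start: x ≡ 7 (mod 10).
  Combine with x ≡ 3 (mod 6): gcd(10, 6) = 2; 3 - 7 = -4, which IS divisible by 2, so compatible.
    Write x = 7 + 10·t and substitute into x ≡ 3 (mod 6): 10·t ≡ 3 − 7 = -4 (mod 6).
    Divide the congruence (and modulus) by g = 2: 5·t ≡ -2 (mod 3).
    Reduce coefficients mod 3: 2·t ≡ 1 (mod 3).
    The inverse of 2 mod 3 is 2 (since 2·2 = 4 = 1·3 + 1), so t ≡ 2·1 = 2 ≡ 2 (mod 3).
    Then x = 7 + 10·2 = 27, valid modulo lcm(10, 6) = 30: x ≡ 27 (mod 30).
  Combine with x ≡ 3 (mod 18): gcd(30, 18) = 6; 3 - 27 = -24, which IS divisible by 6, so compatible.
    Write x = 27 + 30·t and substitute into x ≡ 3 (mod 18): 30·t ≡ 3 − 27 = -24 (mod 18).
    Divide the congruence (and modulus) by g = 6: 5·t ≡ -4 (mod 3).
    Reduce coefficients mod 3: 2·t ≡ 2 (mod 3).
    The inverse of 2 mod 3 is 2 (since 2·2 = 4 = 1·3 + 1), so t ≡ 2·2 = 4 ≡ 1 (mod 3).
    Then x = 27 + 30·1 = 57, valid modulo lcm(30, 18) = 90: x ≡ 57 (mod 90).
Verify: 57 mod 10 = 7, 57 mod 6 = 3, 57 mod 18 = 3.

x ≡ 57 (mod 90).


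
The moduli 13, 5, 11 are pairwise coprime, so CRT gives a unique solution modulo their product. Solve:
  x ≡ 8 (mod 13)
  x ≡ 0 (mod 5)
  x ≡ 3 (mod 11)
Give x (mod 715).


Moduli 13, 5, 11 are pairwise coprime; by CRT there is a unique solution modulo M = 13 · 5 · 11 = 715.
Solve pairwise, accumulating the modulus:
  Start with x ≡ 8 (mod 13).
  Combine with x ≡ 0 (mod 5): since gcd(13, 5) = 1, we get a unique residue mod 65.
    Write x = 8 + 13·t and substitute into x ≡ 0 (mod 5): 13·t ≡ 0 − 8 = -8 (mod 5).
    Reduce coefficients mod 5: 3·t ≡ 2 (mod 5).
    The inverse of 3 mod 5 is 2 (since 3·2 = 6 = 1·5 + 1), so t ≡ 2·2 = 4 ≡ 4 (mod 5).
    Then x = 8 + 13·4 = 60, valid modulo lcm(13, 5) = 65: x ≡ 60 (mod 65).
  Combine with x ≡ 3 (mod 11): since gcd(65, 11) = 1, we get a unique residue mod 715.
    Write x = 60 + 65·t and substitute into x ≡ 3 (mod 11): 65·t ≡ 3 − 60 = -57 (mod 11).
    Reduce coefficients mod 11: 10·t ≡ 9 (mod 11).
    The inverse of 10 mod 11 is 10 (since 10·10 = 100 = 9·11 + 1), so t ≡ 10·9 = 90 ≡ 2 (mod 11).
    Then x = 60 + 65·2 = 190, valid modulo lcm(65, 11) = 715: x ≡ 190 (mod 715).
Verify: 190 mod 13 = 8 ✓, 190 mod 5 = 0 ✓, 190 mod 11 = 3 ✓.

x ≡ 190 (mod 715).


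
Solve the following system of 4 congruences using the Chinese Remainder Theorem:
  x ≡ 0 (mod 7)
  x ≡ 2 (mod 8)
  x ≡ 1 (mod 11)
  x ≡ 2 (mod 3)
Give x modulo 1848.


Product of moduli M = 7 · 8 · 11 · 3 = 1848.
Merge one congruence at a time:
  Start: x ≡ 0 (mod 7).
  Combine with x ≡ 2 (mod 8); new modulus lcm = 56.
    Write x = 0 + 7·t and substitute into x ≡ 2 (mod 8): 7·t ≡ 2 − 0 = 2 (mod 8).
    The inverse of 7 mod 8 is 7 (since 7·7 = 49 = 6·8 + 1), so t ≡ 7·2 = 14 ≡ 6 (mod 8).
    Then x = 0 + 7·6 = 42, valid modulo lcm(7, 8) = 56: x ≡ 42 (mod 56).
  Combine with x ≡ 1 (mod 11); new modulus lcm = 616.
    Write x = 42 + 56·t and substitute into x ≡ 1 (mod 11): 56·t ≡ 1 − 42 = -41 (mod 11).
    Reduce coefficients mod 11: 1·t ≡ 3 (mod 11).
    So t ≡ 3 (mod 11).
    Then x = 42 + 56·3 = 210, valid modulo lcm(56, 11) = 616: x ≡ 210 (mod 616).
  Combine with x ≡ 2 (mod 3); new modulus lcm = 1848.
    Write x = 210 + 616·t and substitute into x ≡ 2 (mod 3): 616·t ≡ 2 − 210 = -208 (mod 3).
    Reduce coefficients mod 3: 1·t ≡ 2 (mod 3).
    So t ≡ 2 (mod 3).
    Then x = 210 + 616·2 = 1442, valid modulo lcm(616, 3) = 1848: x ≡ 1442 (mod 1848).
Verify against each original: 1442 mod 7 = 0, 1442 mod 8 = 2, 1442 mod 11 = 1, 1442 mod 3 = 2.

x ≡ 1442 (mod 1848).


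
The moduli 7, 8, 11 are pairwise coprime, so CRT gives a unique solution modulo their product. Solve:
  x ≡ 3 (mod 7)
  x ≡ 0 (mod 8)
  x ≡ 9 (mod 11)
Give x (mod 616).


Moduli 7, 8, 11 are pairwise coprime; by CRT there is a unique solution modulo M = 7 · 8 · 11 = 616.
Solve pairwise, accumulating the modulus:
  Start with x ≡ 3 (mod 7).
  Combine with x ≡ 0 (mod 8): since gcd(7, 8) = 1, we get a unique residue mod 56.
    Write x = 3 + 7·t and substitute into x ≡ 0 (mod 8): 7·t ≡ 0 − 3 = -3 (mod 8).
    Reduce coefficients mod 8: 7·t ≡ 5 (mod 8).
    The inverse of 7 mod 8 is 7 (since 7·7 = 49 = 6·8 + 1), so t ≡ 7·5 = 35 ≡ 3 (mod 8).
    Then x = 3 + 7·3 = 24, valid modulo lcm(7, 8) = 56: x ≡ 24 (mod 56).
  Combine with x ≡ 9 (mod 11): since gcd(56, 11) = 1, we get a unique residue mod 616.
    Write x = 24 + 56·t and substitute into x ≡ 9 (mod 11): 56·t ≡ 9 − 24 = -15 (mod 11).
    Reduce coefficients mod 11: 1·t ≡ 7 (mod 11).
    So t ≡ 7 (mod 11).
    Then x = 24 + 56·7 = 416, valid modulo lcm(56, 11) = 616: x ≡ 416 (mod 616).
Verify: 416 mod 7 = 3 ✓, 416 mod 8 = 0 ✓, 416 mod 11 = 9 ✓.

x ≡ 416 (mod 616).


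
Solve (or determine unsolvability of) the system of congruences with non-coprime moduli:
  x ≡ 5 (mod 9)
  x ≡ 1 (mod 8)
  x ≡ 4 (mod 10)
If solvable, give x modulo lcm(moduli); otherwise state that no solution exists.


Moduli 9, 8, 10 are not pairwise coprime, so CRT works modulo lcm(m_i) when all pairwise compatibility conditions hold.
Pairwise compatibility: gcd(m_i, m_j) must divide a_i - a_j for every pair.
Merge one congruence at a time:
  Start: x ≡ 5 (mod 9).
  Combine with x ≡ 1 (mod 8): gcd(9, 8) = 1; 1 - 5 = -4, which IS divisible by 1, so compatible.
    Write x = 5 + 9·t and substitute into x ≡ 1 (mod 8): 9·t ≡ 1 − 5 = -4 (mod 8).
    Reduce coefficients mod 8: 1·t ≡ 4 (mod 8).
    So t ≡ 4 (mod 8).
    Then x = 5 + 9·4 = 41, valid modulo lcm(9, 8) = 72: x ≡ 41 (mod 72).
  Combine with x ≡ 4 (mod 10): gcd(72, 10) = 2, and 4 - 41 = -37 is NOT divisible by 2.
    ⇒ system is inconsistent (no integer solution).

No solution (the system is inconsistent).


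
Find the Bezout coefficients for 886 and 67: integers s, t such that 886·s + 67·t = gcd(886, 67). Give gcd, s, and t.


Euclidean algorithm on (886, 67) — divide until remainder is 0:
  886 = 13 · 67 + 15
  67 = 4 · 15 + 7
  15 = 2 · 7 + 1
  7 = 7 · 1 + 0
gcd(886, 67) = 1.
Track Bezout coefficients alongside the remainders: start with r₀ = 886 = a·1 + b·0 (s = 1, t = 0) and r₁ = 67 = a·0 + b·1 (s = 0, t = 1); each new remainder r_{k+1} = r_{k-1} − q_k·r_k inherits s_{k+1} = s_{k-1} − q_k·s_k, t_{k+1} = t_{k-1} − q_k·t_k, so r_k = a·s_k + b·t_k at every step:
  q = 13: r = 15, s = 1 − 13·0 = 1, t = 0 − 13·1 = -13  (check: 886·1 + 67·(-13) = 15)
  q = 4: r = 7, s = 0 − 4·1 = -4, t = 1 − 4·(-13) = 53  (check: 886·(-4) + 67·53 = 7)
  q = 2: r = 1, s = 1 − 2·(-4) = 9, t = -13 − 2·53 = -119  (check: 886·9 + 67·(-119) = 1)
The row with r = 1 (the gcd) gives the Bezout coefficients s = 9, t = -119.
Result: 886 · (9) + 67 · (-119) = 1.

gcd(886, 67) = 1; s = 9, t = -119 (check: 886·9 + 67·(-119) = 1).
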